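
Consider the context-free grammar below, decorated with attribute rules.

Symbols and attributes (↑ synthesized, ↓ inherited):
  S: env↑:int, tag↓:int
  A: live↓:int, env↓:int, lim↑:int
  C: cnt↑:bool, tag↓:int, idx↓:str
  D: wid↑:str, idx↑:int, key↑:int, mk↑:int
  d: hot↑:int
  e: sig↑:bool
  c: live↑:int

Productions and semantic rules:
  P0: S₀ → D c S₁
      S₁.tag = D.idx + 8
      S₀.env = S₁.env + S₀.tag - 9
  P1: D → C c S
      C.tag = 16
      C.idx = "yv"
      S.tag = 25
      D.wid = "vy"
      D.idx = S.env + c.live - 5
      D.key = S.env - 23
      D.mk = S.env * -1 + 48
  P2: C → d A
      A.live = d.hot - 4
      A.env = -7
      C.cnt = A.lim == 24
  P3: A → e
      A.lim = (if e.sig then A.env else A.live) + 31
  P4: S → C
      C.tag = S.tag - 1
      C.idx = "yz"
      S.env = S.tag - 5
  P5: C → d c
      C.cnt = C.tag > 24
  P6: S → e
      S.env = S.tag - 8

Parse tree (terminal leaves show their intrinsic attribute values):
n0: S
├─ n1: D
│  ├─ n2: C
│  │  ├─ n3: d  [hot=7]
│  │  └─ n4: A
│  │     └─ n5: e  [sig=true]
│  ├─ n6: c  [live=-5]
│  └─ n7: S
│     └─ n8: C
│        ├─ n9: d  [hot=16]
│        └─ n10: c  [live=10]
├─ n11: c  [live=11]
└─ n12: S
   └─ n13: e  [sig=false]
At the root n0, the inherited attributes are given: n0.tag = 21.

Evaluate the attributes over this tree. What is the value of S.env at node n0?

22

1. n0.tag = 21  [given at root]
2. n2.tag = 16  [16]
3. n2.idx = "yv"  ["yv"]
4. n3.hot = 7  [terminal]
5. n4.live = 3  [d.hot - 4]
6. n4.env = -7  [-7]
7. n5.sig = true  [terminal]
8. n4.lim = 24  [(if e.sig then A.env else A.live) + 31]
9. n2.cnt = true  [A.lim == 24]
10. n6.live = -5  [terminal]
11. n7.tag = 25  [25]
12. n8.tag = 24  [S.tag - 1]
13. n8.idx = "yz"  ["yz"]
14. n9.hot = 16  [terminal]
15. n10.live = 10  [terminal]
16. n8.cnt = false  [C.tag > 24]
17. n7.env = 20  [S.tag - 5]
18. n1.wid = "vy"  ["vy"]
19. n1.idx = 10  [S.env + c.live - 5]
20. n1.key = -3  [S.env - 23]
21. n1.mk = 28  [S.env * -1 + 48]
22. n11.live = 11  [terminal]
23. n12.tag = 18  [D.idx + 8]
24. n13.sig = false  [terminal]
25. n12.env = 10  [S.tag - 8]
26. n0.env = 22  [S₁.env + S₀.tag - 9]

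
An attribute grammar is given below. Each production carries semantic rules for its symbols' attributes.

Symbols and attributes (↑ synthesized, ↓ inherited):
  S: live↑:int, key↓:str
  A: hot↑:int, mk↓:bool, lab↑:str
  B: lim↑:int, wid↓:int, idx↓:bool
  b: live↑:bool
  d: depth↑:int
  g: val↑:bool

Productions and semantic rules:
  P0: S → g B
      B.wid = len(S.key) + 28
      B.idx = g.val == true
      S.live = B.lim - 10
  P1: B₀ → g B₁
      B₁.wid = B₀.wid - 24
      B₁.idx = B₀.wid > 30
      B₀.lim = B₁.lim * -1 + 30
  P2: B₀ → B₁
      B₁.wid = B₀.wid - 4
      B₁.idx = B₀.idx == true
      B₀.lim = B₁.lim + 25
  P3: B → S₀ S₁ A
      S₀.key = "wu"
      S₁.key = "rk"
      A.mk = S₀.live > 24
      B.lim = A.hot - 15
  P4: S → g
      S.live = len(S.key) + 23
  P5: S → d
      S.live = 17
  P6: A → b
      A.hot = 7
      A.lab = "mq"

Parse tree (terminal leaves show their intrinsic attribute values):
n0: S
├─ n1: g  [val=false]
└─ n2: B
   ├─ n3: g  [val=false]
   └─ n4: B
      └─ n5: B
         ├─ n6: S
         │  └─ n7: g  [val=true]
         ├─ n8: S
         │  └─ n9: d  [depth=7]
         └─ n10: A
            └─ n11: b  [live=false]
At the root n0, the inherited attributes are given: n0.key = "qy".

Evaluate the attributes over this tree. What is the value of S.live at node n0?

1. n0.key = "qy"  [given at root]
2. n1.val = false  [terminal]
3. n2.wid = 30  [len(S.key) + 28]
4. n2.idx = false  [g.val == true]
5. n3.val = false  [terminal]
6. n4.wid = 6  [B₀.wid - 24]
7. n4.idx = false  [B₀.wid > 30]
8. n5.wid = 2  [B₀.wid - 4]
9. n5.idx = false  [B₀.idx == true]
10. n6.key = "wu"  ["wu"]
11. n7.val = true  [terminal]
12. n6.live = 25  [len(S.key) + 23]
13. n8.key = "rk"  ["rk"]
14. n9.depth = 7  [terminal]
15. n8.live = 17  [17]
16. n10.mk = true  [S₀.live > 24]
17. n11.live = false  [terminal]
18. n10.hot = 7  [7]
19. n10.lab = "mq"  ["mq"]
20. n5.lim = -8  [A.hot - 15]
21. n4.lim = 17  [B₁.lim + 25]
22. n2.lim = 13  [B₁.lim * -1 + 30]
23. n0.live = 3  [B.lim - 10]

3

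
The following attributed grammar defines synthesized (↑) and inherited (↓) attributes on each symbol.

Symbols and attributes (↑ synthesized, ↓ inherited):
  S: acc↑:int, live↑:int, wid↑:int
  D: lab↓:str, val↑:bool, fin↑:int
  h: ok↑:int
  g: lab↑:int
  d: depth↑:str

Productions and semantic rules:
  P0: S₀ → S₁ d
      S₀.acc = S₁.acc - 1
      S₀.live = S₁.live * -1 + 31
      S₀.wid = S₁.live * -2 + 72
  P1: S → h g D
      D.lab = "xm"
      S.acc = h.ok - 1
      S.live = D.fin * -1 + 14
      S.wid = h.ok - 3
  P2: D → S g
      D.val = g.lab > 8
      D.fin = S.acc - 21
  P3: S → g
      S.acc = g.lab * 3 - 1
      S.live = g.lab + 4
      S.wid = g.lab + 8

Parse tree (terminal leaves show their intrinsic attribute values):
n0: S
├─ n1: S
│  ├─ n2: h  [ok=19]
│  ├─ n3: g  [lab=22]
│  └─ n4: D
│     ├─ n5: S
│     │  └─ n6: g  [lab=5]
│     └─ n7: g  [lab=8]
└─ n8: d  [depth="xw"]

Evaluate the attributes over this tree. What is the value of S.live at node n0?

1. n2.ok = 19  [terminal]
2. n3.lab = 22  [terminal]
3. n4.lab = "xm"  ["xm"]
4. n6.lab = 5  [terminal]
5. n5.acc = 14  [g.lab * 3 - 1]
6. n5.live = 9  [g.lab + 4]
7. n5.wid = 13  [g.lab + 8]
8. n7.lab = 8  [terminal]
9. n4.val = false  [g.lab > 8]
10. n4.fin = -7  [S.acc - 21]
11. n1.acc = 18  [h.ok - 1]
12. n1.live = 21  [D.fin * -1 + 14]
13. n1.wid = 16  [h.ok - 3]
14. n8.depth = "xw"  [terminal]
15. n0.acc = 17  [S₁.acc - 1]
16. n0.live = 10  [S₁.live * -1 + 31]
17. n0.wid = 30  [S₁.live * -2 + 72]

10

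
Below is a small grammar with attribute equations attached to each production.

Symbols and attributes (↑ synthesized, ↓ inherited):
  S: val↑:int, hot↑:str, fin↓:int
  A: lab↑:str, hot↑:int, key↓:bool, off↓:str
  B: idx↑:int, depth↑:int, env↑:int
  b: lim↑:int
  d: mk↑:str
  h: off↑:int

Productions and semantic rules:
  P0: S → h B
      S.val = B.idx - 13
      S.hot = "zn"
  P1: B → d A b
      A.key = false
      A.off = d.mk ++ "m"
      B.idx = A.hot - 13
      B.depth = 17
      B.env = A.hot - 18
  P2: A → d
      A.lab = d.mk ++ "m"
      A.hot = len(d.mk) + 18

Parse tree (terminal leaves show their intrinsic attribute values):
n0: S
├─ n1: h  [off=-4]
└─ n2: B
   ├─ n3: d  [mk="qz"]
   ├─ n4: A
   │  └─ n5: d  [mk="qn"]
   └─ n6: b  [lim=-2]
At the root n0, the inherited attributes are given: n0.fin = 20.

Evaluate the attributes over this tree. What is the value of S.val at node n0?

1. n0.fin = 20  [given at root]
2. n1.off = -4  [terminal]
3. n3.mk = "qz"  [terminal]
4. n4.key = false  [false]
5. n4.off = "qzm"  [d.mk ++ "m"]
6. n5.mk = "qn"  [terminal]
7. n4.lab = "qnm"  [d.mk ++ "m"]
8. n4.hot = 20  [len(d.mk) + 18]
9. n6.lim = -2  [terminal]
10. n2.idx = 7  [A.hot - 13]
11. n2.depth = 17  [17]
12. n2.env = 2  [A.hot - 18]
13. n0.val = -6  [B.idx - 13]
14. n0.hot = "zn"  ["zn"]

-6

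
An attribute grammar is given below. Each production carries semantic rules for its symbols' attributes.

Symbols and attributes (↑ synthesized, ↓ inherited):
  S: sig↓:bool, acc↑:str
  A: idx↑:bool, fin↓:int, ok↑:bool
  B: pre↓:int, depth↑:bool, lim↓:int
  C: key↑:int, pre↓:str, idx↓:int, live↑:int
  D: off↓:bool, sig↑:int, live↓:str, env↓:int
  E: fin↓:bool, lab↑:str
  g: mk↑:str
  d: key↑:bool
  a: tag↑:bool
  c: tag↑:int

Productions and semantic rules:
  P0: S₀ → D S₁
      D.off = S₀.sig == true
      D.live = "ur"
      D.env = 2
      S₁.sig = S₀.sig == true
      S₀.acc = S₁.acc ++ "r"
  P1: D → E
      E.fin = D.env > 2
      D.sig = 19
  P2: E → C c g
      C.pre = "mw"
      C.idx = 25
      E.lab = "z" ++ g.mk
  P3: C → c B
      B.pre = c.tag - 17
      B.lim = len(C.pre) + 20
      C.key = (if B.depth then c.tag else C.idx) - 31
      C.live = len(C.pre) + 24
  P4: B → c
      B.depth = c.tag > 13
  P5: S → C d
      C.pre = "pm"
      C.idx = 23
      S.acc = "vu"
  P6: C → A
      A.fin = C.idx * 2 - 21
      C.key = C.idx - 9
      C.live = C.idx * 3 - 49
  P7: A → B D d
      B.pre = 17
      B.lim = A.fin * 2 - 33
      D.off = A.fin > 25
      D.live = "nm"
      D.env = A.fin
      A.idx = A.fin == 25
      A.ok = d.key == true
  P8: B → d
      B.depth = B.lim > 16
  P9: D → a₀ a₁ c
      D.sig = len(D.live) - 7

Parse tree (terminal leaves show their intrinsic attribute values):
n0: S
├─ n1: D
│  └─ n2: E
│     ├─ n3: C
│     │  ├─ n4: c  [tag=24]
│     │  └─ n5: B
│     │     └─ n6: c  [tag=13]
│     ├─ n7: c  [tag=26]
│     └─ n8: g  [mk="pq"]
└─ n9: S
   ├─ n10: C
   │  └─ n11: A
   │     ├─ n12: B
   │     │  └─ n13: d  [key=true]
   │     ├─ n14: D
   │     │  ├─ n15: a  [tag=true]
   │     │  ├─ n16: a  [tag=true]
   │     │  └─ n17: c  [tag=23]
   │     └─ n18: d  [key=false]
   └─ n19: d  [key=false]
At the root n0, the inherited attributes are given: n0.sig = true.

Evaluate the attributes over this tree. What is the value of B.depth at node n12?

1. n0.sig = true  [given at root]
2. n1.off = true  [S₀.sig == true]
3. n1.live = "ur"  ["ur"]
4. n1.env = 2  [2]
5. n2.fin = false  [D.env > 2]
6. n3.pre = "mw"  ["mw"]
7. n3.idx = 25  [25]
8. n4.tag = 24  [terminal]
9. n5.pre = 7  [c.tag - 17]
10. n5.lim = 22  [len(C.pre) + 20]
11. n6.tag = 13  [terminal]
12. n5.depth = false  [c.tag > 13]
13. n3.key = -6  [(if B.depth then c.tag else C.idx) - 31]
14. n3.live = 26  [len(C.pre) + 24]
15. n7.tag = 26  [terminal]
16. n8.mk = "pq"  [terminal]
17. n2.lab = "zpq"  ["z" ++ g.mk]
18. n1.sig = 19  [19]
19. n9.sig = true  [S₀.sig == true]
20. n10.pre = "pm"  ["pm"]
21. n10.idx = 23  [23]
22. n11.fin = 25  [C.idx * 2 - 21]
23. n12.pre = 17  [17]
24. n12.lim = 17  [A.fin * 2 - 33]
25. n13.key = true  [terminal]
26. n12.depth = true  [B.lim > 16]
27. n14.off = false  [A.fin > 25]
28. n14.live = "nm"  ["nm"]
29. n14.env = 25  [A.fin]
30. n15.tag = true  [terminal]
31. n16.tag = true  [terminal]
32. n17.tag = 23  [terminal]
33. n14.sig = -5  [len(D.live) - 7]
34. n18.key = false  [terminal]
35. n11.idx = true  [A.fin == 25]
36. n11.ok = false  [d.key == true]
37. n10.key = 14  [C.idx - 9]
38. n10.live = 20  [C.idx * 3 - 49]
39. n19.key = false  [terminal]
40. n9.acc = "vu"  ["vu"]
41. n0.acc = "vur"  [S₁.acc ++ "r"]

true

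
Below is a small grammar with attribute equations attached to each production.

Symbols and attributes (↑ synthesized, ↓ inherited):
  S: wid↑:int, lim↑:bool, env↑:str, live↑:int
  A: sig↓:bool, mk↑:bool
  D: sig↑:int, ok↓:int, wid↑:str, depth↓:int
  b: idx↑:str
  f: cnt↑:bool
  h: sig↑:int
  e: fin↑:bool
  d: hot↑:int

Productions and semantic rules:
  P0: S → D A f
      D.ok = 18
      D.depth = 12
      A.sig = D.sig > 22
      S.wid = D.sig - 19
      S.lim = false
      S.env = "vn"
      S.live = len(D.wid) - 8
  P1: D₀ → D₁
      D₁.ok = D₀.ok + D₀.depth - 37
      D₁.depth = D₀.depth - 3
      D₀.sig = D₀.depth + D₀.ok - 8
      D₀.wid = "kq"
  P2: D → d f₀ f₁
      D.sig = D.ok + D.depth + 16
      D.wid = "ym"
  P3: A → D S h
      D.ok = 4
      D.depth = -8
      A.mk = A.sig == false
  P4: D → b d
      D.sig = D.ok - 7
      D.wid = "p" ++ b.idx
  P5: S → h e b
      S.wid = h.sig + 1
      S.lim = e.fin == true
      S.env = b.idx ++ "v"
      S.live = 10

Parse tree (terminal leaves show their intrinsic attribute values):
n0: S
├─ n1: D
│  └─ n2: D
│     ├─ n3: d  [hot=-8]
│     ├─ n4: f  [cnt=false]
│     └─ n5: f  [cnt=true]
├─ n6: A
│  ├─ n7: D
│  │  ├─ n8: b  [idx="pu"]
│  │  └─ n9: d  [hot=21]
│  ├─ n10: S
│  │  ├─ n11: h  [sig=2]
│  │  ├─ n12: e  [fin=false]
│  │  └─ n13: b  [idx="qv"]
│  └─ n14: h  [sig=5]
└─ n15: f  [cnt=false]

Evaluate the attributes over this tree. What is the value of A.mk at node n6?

1. n1.ok = 18  [18]
2. n1.depth = 12  [12]
3. n2.ok = -7  [D₀.ok + D₀.depth - 37]
4. n2.depth = 9  [D₀.depth - 3]
5. n3.hot = -8  [terminal]
6. n4.cnt = false  [terminal]
7. n5.cnt = true  [terminal]
8. n2.sig = 18  [D.ok + D.depth + 16]
9. n2.wid = "ym"  ["ym"]
10. n1.sig = 22  [D₀.depth + D₀.ok - 8]
11. n1.wid = "kq"  ["kq"]
12. n6.sig = false  [D.sig > 22]
13. n7.ok = 4  [4]
14. n7.depth = -8  [-8]
15. n8.idx = "pu"  [terminal]
16. n9.hot = 21  [terminal]
17. n7.sig = -3  [D.ok - 7]
18. n7.wid = "ppu"  ["p" ++ b.idx]
19. n11.sig = 2  [terminal]
20. n12.fin = false  [terminal]
21. n13.idx = "qv"  [terminal]
22. n10.wid = 3  [h.sig + 1]
23. n10.lim = false  [e.fin == true]
24. n10.env = "qvv"  [b.idx ++ "v"]
25. n10.live = 10  [10]
26. n14.sig = 5  [terminal]
27. n6.mk = true  [A.sig == false]
28. n15.cnt = false  [terminal]
29. n0.wid = 3  [D.sig - 19]
30. n0.lim = false  [false]
31. n0.env = "vn"  ["vn"]
32. n0.live = -6  [len(D.wid) - 8]

true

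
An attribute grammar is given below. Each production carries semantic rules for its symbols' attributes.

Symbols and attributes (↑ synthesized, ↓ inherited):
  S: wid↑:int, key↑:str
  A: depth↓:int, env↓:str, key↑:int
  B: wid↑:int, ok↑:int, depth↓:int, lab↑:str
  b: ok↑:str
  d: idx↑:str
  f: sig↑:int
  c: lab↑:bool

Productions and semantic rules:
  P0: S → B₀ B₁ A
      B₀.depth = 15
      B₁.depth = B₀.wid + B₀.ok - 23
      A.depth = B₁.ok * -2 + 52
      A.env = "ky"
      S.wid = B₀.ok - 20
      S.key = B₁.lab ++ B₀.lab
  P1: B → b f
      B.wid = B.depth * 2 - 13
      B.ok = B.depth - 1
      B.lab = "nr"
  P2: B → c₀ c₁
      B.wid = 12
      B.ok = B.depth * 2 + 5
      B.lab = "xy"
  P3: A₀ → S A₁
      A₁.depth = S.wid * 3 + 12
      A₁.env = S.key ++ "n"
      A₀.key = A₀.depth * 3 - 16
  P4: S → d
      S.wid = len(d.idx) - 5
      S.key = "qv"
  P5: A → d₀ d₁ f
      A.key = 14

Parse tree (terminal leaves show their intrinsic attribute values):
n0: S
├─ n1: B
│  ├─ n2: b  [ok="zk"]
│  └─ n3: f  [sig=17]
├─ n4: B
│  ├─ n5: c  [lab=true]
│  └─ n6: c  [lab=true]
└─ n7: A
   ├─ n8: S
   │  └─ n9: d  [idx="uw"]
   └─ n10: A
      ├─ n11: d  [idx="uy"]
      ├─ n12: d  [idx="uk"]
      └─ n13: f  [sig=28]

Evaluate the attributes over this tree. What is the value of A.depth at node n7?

1. n1.depth = 15  [15]
2. n2.ok = "zk"  [terminal]
3. n3.sig = 17  [terminal]
4. n1.wid = 17  [B.depth * 2 - 13]
5. n1.ok = 14  [B.depth - 1]
6. n1.lab = "nr"  ["nr"]
7. n4.depth = 8  [B₀.wid + B₀.ok - 23]
8. n5.lab = true  [terminal]
9. n6.lab = true  [terminal]
10. n4.wid = 12  [12]
11. n4.ok = 21  [B.depth * 2 + 5]
12. n4.lab = "xy"  ["xy"]
13. n7.depth = 10  [B₁.ok * -2 + 52]
14. n7.env = "ky"  ["ky"]
15. n9.idx = "uw"  [terminal]
16. n8.wid = -3  [len(d.idx) - 5]
17. n8.key = "qv"  ["qv"]
18. n10.depth = 3  [S.wid * 3 + 12]
19. n10.env = "qvn"  [S.key ++ "n"]
20. n11.idx = "uy"  [terminal]
21. n12.idx = "uk"  [terminal]
22. n13.sig = 28  [terminal]
23. n10.key = 14  [14]
24. n7.key = 14  [A₀.depth * 3 - 16]
25. n0.wid = -6  [B₀.ok - 20]
26. n0.key = "xynr"  [B₁.lab ++ B₀.lab]

10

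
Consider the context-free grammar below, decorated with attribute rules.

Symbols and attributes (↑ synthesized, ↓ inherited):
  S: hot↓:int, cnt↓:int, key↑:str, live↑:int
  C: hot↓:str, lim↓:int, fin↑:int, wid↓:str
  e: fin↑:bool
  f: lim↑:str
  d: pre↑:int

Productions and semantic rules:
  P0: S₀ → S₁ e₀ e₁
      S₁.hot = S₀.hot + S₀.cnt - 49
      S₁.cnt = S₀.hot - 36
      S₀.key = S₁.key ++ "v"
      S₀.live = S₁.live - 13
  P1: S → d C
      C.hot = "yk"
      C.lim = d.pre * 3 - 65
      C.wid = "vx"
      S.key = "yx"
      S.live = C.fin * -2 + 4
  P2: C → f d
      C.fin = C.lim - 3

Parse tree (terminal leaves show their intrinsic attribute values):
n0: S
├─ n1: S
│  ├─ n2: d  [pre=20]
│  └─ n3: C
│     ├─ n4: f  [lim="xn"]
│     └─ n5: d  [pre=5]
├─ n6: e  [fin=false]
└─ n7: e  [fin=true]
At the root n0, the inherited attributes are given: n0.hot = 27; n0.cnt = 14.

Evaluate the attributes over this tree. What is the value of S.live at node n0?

7

1. n0.hot = 27  [given at root]
2. n0.cnt = 14  [given at root]
3. n1.hot = -8  [S₀.hot + S₀.cnt - 49]
4. n1.cnt = -9  [S₀.hot - 36]
5. n2.pre = 20  [terminal]
6. n3.hot = "yk"  ["yk"]
7. n3.lim = -5  [d.pre * 3 - 65]
8. n3.wid = "vx"  ["vx"]
9. n4.lim = "xn"  [terminal]
10. n5.pre = 5  [terminal]
11. n3.fin = -8  [C.lim - 3]
12. n1.key = "yx"  ["yx"]
13. n1.live = 20  [C.fin * -2 + 4]
14. n6.fin = false  [terminal]
15. n7.fin = true  [terminal]
16. n0.key = "yxv"  [S₁.key ++ "v"]
17. n0.live = 7  [S₁.live - 13]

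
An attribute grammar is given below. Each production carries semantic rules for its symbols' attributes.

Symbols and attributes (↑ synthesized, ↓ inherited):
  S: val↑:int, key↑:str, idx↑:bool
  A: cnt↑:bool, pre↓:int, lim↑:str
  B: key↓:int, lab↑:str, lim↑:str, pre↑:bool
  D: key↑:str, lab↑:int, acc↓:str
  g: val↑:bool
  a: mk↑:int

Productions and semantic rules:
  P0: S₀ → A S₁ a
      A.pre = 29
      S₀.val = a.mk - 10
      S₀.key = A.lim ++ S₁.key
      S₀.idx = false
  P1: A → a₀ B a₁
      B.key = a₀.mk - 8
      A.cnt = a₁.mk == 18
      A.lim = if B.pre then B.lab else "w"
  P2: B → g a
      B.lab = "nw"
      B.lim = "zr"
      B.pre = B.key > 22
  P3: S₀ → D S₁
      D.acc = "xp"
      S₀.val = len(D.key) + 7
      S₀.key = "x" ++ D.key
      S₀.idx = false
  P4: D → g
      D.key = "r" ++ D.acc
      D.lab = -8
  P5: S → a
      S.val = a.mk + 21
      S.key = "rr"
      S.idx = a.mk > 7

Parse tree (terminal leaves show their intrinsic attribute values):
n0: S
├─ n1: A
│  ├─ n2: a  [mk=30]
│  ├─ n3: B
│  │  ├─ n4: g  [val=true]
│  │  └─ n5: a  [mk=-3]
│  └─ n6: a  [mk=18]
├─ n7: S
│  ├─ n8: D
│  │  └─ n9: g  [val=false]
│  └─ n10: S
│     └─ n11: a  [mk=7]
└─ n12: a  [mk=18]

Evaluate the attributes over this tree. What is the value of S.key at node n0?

1. n1.pre = 29  [29]
2. n2.mk = 30  [terminal]
3. n3.key = 22  [a₀.mk - 8]
4. n4.val = true  [terminal]
5. n5.mk = -3  [terminal]
6. n3.lab = "nw"  ["nw"]
7. n3.lim = "zr"  ["zr"]
8. n3.pre = false  [B.key > 22]
9. n6.mk = 18  [terminal]
10. n1.cnt = true  [a₁.mk == 18]
11. n1.lim = "w"  [if B.pre then B.lab else "w"]
12. n8.acc = "xp"  ["xp"]
13. n9.val = false  [terminal]
14. n8.key = "rxp"  ["r" ++ D.acc]
15. n8.lab = -8  [-8]
16. n11.mk = 7  [terminal]
17. n10.val = 28  [a.mk + 21]
18. n10.key = "rr"  ["rr"]
19. n10.idx = false  [a.mk > 7]
20. n7.val = 10  [len(D.key) + 7]
21. n7.key = "xrxp"  ["x" ++ D.key]
22. n7.idx = false  [false]
23. n12.mk = 18  [terminal]
24. n0.val = 8  [a.mk - 10]
25. n0.key = "wxrxp"  [A.lim ++ S₁.key]
26. n0.idx = false  [false]

"wxrxp"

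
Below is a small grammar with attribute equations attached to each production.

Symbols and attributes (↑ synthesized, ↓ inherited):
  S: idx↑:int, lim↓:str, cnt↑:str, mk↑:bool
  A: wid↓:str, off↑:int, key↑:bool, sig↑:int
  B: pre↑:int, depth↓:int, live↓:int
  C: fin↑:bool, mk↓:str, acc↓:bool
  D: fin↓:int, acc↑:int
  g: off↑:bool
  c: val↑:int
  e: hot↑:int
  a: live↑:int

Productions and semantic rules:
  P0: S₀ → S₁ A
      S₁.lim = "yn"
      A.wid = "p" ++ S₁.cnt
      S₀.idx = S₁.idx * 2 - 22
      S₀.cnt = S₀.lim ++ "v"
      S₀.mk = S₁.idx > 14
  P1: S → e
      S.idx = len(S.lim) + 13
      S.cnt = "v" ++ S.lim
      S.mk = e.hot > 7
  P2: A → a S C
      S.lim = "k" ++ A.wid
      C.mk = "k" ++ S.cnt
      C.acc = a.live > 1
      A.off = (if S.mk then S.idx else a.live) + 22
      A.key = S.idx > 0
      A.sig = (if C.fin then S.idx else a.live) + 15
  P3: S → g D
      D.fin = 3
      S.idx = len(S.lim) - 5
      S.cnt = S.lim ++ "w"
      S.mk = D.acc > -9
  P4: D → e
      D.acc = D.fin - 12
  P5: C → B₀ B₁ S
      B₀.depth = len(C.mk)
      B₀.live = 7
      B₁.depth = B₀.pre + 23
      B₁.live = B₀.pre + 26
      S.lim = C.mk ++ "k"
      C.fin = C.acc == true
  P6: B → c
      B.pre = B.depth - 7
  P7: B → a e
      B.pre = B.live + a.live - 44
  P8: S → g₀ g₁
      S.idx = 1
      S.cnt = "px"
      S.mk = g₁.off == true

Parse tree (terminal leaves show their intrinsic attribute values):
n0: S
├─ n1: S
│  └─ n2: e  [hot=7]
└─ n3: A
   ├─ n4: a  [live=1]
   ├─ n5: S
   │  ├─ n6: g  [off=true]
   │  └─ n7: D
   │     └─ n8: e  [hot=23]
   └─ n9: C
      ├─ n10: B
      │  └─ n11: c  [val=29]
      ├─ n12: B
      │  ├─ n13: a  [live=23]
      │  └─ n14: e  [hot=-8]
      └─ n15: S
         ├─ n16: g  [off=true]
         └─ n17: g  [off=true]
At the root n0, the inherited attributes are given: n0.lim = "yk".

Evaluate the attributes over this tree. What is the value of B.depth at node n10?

1. n0.lim = "yk"  [given at root]
2. n1.lim = "yn"  ["yn"]
3. n2.hot = 7  [terminal]
4. n1.idx = 15  [len(S.lim) + 13]
5. n1.cnt = "vyn"  ["v" ++ S.lim]
6. n1.mk = false  [e.hot > 7]
7. n3.wid = "pvyn"  ["p" ++ S₁.cnt]
8. n4.live = 1  [terminal]
9. n5.lim = "kpvyn"  ["k" ++ A.wid]
10. n6.off = true  [terminal]
11. n7.fin = 3  [3]
12. n8.hot = 23  [terminal]
13. n7.acc = -9  [D.fin - 12]
14. n5.idx = 0  [len(S.lim) - 5]
15. n5.cnt = "kpvynw"  [S.lim ++ "w"]
16. n5.mk = false  [D.acc > -9]
17. n9.mk = "kkpvynw"  ["k" ++ S.cnt]
18. n9.acc = false  [a.live > 1]
19. n10.depth = 7  [len(C.mk)]
20. n10.live = 7  [7]
21. n11.val = 29  [terminal]
22. n10.pre = 0  [B.depth - 7]
23. n12.depth = 23  [B₀.pre + 23]
24. n12.live = 26  [B₀.pre + 26]
25. n13.live = 23  [terminal]
26. n14.hot = -8  [terminal]
27. n12.pre = 5  [B.live + a.live - 44]
28. n15.lim = "kkpvynwk"  [C.mk ++ "k"]
29. n16.off = true  [terminal]
30. n17.off = true  [terminal]
31. n15.idx = 1  [1]
32. n15.cnt = "px"  ["px"]
33. n15.mk = true  [g₁.off == true]
34. n9.fin = false  [C.acc == true]
35. n3.off = 23  [(if S.mk then S.idx else a.live) + 22]
36. n3.key = false  [S.idx > 0]
37. n3.sig = 16  [(if C.fin then S.idx else a.live) + 15]
38. n0.idx = 8  [S₁.idx * 2 - 22]
39. n0.cnt = "ykv"  [S₀.lim ++ "v"]
40. n0.mk = true  [S₁.idx > 14]

7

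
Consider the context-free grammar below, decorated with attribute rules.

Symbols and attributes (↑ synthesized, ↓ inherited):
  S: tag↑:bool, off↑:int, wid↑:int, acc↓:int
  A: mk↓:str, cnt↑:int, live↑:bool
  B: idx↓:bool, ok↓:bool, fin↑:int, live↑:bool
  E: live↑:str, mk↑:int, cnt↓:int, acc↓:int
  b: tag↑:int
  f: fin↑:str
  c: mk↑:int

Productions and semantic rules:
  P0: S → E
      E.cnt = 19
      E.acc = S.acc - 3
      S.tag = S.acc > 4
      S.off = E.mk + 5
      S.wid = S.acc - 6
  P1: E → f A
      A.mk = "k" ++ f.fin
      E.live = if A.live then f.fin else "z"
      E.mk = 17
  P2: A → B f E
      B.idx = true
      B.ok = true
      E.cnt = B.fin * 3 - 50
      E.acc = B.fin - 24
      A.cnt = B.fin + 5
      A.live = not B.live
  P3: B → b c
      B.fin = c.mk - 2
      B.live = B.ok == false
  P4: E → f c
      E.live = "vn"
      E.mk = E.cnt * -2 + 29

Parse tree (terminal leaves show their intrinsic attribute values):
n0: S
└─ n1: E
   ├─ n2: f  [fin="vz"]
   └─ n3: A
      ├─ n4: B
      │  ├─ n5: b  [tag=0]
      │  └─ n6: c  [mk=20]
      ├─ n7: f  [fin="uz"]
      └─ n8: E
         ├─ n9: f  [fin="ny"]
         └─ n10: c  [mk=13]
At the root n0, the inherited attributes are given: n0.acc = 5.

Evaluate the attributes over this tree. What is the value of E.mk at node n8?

1. n0.acc = 5  [given at root]
2. n1.cnt = 19  [19]
3. n1.acc = 2  [S.acc - 3]
4. n2.fin = "vz"  [terminal]
5. n3.mk = "kvz"  ["k" ++ f.fin]
6. n4.idx = true  [true]
7. n4.ok = true  [true]
8. n5.tag = 0  [terminal]
9. n6.mk = 20  [terminal]
10. n4.fin = 18  [c.mk - 2]
11. n4.live = false  [B.ok == false]
12. n7.fin = "uz"  [terminal]
13. n8.cnt = 4  [B.fin * 3 - 50]
14. n8.acc = -6  [B.fin - 24]
15. n9.fin = "ny"  [terminal]
16. n10.mk = 13  [terminal]
17. n8.live = "vn"  ["vn"]
18. n8.mk = 21  [E.cnt * -2 + 29]
19. n3.cnt = 23  [B.fin + 5]
20. n3.live = true  [not B.live]
21. n1.live = "vz"  [if A.live then f.fin else "z"]
22. n1.mk = 17  [17]
23. n0.tag = true  [S.acc > 4]
24. n0.off = 22  [E.mk + 5]
25. n0.wid = -1  [S.acc - 6]

21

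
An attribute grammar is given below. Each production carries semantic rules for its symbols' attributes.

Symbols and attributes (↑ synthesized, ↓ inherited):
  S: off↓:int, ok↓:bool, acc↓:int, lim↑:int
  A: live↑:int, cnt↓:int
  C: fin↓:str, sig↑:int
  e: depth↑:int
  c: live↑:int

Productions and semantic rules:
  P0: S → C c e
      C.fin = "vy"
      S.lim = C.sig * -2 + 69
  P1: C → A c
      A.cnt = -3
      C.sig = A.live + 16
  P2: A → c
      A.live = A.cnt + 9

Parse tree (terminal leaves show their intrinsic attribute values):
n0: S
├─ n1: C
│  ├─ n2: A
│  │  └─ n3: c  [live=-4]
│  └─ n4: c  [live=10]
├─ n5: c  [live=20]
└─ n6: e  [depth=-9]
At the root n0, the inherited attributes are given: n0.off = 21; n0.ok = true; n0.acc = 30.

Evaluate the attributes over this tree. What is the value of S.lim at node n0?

25

1. n0.off = 21  [given at root]
2. n0.ok = true  [given at root]
3. n0.acc = 30  [given at root]
4. n1.fin = "vy"  ["vy"]
5. n2.cnt = -3  [-3]
6. n3.live = -4  [terminal]
7. n2.live = 6  [A.cnt + 9]
8. n4.live = 10  [terminal]
9. n1.sig = 22  [A.live + 16]
10. n5.live = 20  [terminal]
11. n6.depth = -9  [terminal]
12. n0.lim = 25  [C.sig * -2 + 69]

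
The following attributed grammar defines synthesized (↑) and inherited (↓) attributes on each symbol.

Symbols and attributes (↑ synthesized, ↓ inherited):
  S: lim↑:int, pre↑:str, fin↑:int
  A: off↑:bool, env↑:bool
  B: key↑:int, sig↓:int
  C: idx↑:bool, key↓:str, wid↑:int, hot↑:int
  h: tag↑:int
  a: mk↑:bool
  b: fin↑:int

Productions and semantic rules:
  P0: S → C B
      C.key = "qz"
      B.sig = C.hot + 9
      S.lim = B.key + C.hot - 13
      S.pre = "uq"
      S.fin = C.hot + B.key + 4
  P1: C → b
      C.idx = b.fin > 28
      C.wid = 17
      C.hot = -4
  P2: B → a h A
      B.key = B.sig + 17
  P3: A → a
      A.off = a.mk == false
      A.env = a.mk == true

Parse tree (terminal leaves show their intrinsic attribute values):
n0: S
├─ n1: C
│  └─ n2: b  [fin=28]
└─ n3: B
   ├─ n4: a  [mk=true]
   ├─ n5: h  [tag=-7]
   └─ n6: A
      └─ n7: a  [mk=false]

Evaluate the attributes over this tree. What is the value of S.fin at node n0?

1. n1.key = "qz"  ["qz"]
2. n2.fin = 28  [terminal]
3. n1.idx = false  [b.fin > 28]
4. n1.wid = 17  [17]
5. n1.hot = -4  [-4]
6. n3.sig = 5  [C.hot + 9]
7. n4.mk = true  [terminal]
8. n5.tag = -7  [terminal]
9. n7.mk = false  [terminal]
10. n6.off = true  [a.mk == false]
11. n6.env = false  [a.mk == true]
12. n3.key = 22  [B.sig + 17]
13. n0.lim = 5  [B.key + C.hot - 13]
14. n0.pre = "uq"  ["uq"]
15. n0.fin = 22  [C.hot + B.key + 4]

22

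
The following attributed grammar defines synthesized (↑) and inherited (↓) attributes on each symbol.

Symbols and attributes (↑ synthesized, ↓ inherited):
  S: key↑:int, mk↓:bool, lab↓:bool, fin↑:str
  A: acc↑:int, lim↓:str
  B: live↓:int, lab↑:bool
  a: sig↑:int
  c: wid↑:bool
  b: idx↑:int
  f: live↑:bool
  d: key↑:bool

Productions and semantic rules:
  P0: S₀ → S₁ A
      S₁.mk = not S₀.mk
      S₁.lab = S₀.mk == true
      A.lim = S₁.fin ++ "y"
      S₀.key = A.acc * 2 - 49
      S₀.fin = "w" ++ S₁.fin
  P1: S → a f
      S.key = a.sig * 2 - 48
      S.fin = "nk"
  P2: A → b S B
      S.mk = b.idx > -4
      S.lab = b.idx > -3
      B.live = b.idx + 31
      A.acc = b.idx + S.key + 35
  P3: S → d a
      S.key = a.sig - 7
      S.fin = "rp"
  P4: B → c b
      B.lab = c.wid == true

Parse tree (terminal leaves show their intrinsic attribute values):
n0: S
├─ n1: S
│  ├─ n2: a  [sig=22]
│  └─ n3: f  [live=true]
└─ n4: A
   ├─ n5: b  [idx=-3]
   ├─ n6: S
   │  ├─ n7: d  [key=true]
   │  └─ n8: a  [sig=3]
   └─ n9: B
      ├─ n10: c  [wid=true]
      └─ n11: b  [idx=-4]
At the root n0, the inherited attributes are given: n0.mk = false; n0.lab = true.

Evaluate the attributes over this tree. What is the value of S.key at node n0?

7

1. n0.mk = false  [given at root]
2. n0.lab = true  [given at root]
3. n1.mk = true  [not S₀.mk]
4. n1.lab = false  [S₀.mk == true]
5. n2.sig = 22  [terminal]
6. n3.live = true  [terminal]
7. n1.key = -4  [a.sig * 2 - 48]
8. n1.fin = "nk"  ["nk"]
9. n4.lim = "nky"  [S₁.fin ++ "y"]
10. n5.idx = -3  [terminal]
11. n6.mk = true  [b.idx > -4]
12. n6.lab = false  [b.idx > -3]
13. n7.key = true  [terminal]
14. n8.sig = 3  [terminal]
15. n6.key = -4  [a.sig - 7]
16. n6.fin = "rp"  ["rp"]
17. n9.live = 28  [b.idx + 31]
18. n10.wid = true  [terminal]
19. n11.idx = -4  [terminal]
20. n9.lab = true  [c.wid == true]
21. n4.acc = 28  [b.idx + S.key + 35]
22. n0.key = 7  [A.acc * 2 - 49]
23. n0.fin = "wnk"  ["w" ++ S₁.fin]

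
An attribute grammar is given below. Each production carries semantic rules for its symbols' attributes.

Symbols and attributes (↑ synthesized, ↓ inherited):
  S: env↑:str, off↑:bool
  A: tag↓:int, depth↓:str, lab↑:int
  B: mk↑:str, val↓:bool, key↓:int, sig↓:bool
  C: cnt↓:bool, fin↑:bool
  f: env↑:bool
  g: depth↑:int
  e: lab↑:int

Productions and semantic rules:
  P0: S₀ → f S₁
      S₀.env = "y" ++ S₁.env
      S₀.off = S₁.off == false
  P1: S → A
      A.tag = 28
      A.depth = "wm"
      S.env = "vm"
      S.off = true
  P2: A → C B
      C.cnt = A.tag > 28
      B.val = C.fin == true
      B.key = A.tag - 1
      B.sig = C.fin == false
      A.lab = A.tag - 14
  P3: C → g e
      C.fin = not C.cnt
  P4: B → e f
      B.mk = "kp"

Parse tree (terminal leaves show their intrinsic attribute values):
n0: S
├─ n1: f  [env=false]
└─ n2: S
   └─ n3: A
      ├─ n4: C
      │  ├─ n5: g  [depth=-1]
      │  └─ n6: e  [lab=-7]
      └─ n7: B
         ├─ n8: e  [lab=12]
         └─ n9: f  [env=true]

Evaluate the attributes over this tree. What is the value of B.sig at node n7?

false

1. n1.env = false  [terminal]
2. n3.tag = 28  [28]
3. n3.depth = "wm"  ["wm"]
4. n4.cnt = false  [A.tag > 28]
5. n5.depth = -1  [terminal]
6. n6.lab = -7  [terminal]
7. n4.fin = true  [not C.cnt]
8. n7.val = true  [C.fin == true]
9. n7.key = 27  [A.tag - 1]
10. n7.sig = false  [C.fin == false]
11. n8.lab = 12  [terminal]
12. n9.env = true  [terminal]
13. n7.mk = "kp"  ["kp"]
14. n3.lab = 14  [A.tag - 14]
15. n2.env = "vm"  ["vm"]
16. n2.off = true  [true]
17. n0.env = "yvm"  ["y" ++ S₁.env]
18. n0.off = false  [S₁.off == false]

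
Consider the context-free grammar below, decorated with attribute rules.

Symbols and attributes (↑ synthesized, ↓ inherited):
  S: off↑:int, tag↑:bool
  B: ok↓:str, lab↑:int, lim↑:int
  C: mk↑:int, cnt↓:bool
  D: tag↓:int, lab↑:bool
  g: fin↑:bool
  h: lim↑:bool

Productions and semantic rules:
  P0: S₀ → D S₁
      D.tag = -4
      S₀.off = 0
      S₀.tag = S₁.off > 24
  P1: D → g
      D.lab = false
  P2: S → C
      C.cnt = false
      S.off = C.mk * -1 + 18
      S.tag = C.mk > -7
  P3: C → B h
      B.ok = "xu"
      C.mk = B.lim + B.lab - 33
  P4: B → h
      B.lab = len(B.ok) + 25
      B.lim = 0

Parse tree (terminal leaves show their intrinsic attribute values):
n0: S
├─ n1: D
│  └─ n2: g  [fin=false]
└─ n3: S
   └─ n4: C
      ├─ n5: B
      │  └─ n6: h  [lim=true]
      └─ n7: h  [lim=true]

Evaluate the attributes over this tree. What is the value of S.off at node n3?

24

1. n1.tag = -4  [-4]
2. n2.fin = false  [terminal]
3. n1.lab = false  [false]
4. n4.cnt = false  [false]
5. n5.ok = "xu"  ["xu"]
6. n6.lim = true  [terminal]
7. n5.lab = 27  [len(B.ok) + 25]
8. n5.lim = 0  [0]
9. n7.lim = true  [terminal]
10. n4.mk = -6  [B.lim + B.lab - 33]
11. n3.off = 24  [C.mk * -1 + 18]
12. n3.tag = true  [C.mk > -7]
13. n0.off = 0  [0]
14. n0.tag = false  [S₁.off > 24]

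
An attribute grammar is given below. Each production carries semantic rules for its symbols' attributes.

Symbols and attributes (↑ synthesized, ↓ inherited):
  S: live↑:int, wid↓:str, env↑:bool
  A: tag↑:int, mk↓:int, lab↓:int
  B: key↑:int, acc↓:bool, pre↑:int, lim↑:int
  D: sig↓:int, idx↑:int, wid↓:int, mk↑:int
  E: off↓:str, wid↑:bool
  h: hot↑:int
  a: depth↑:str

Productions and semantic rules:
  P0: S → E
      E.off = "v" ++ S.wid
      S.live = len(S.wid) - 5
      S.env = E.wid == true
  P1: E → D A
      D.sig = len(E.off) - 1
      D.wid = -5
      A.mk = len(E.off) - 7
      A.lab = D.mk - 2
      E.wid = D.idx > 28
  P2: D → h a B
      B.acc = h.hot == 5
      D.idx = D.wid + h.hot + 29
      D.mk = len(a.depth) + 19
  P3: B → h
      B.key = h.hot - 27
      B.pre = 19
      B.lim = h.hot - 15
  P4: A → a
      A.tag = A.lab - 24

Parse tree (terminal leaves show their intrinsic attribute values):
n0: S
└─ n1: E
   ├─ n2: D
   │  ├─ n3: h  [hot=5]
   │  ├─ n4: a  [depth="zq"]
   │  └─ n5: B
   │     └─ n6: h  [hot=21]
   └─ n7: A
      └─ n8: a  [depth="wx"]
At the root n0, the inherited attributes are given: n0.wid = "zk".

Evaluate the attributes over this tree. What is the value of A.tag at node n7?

1. n0.wid = "zk"  [given at root]
2. n1.off = "vzk"  ["v" ++ S.wid]
3. n2.sig = 2  [len(E.off) - 1]
4. n2.wid = -5  [-5]
5. n3.hot = 5  [terminal]
6. n4.depth = "zq"  [terminal]
7. n5.acc = true  [h.hot == 5]
8. n6.hot = 21  [terminal]
9. n5.key = -6  [h.hot - 27]
10. n5.pre = 19  [19]
11. n5.lim = 6  [h.hot - 15]
12. n2.idx = 29  [D.wid + h.hot + 29]
13. n2.mk = 21  [len(a.depth) + 19]
14. n7.mk = -4  [len(E.off) - 7]
15. n7.lab = 19  [D.mk - 2]
16. n8.depth = "wx"  [terminal]
17. n7.tag = -5  [A.lab - 24]
18. n1.wid = true  [D.idx > 28]
19. n0.live = -3  [len(S.wid) - 5]
20. n0.env = true  [E.wid == true]

-5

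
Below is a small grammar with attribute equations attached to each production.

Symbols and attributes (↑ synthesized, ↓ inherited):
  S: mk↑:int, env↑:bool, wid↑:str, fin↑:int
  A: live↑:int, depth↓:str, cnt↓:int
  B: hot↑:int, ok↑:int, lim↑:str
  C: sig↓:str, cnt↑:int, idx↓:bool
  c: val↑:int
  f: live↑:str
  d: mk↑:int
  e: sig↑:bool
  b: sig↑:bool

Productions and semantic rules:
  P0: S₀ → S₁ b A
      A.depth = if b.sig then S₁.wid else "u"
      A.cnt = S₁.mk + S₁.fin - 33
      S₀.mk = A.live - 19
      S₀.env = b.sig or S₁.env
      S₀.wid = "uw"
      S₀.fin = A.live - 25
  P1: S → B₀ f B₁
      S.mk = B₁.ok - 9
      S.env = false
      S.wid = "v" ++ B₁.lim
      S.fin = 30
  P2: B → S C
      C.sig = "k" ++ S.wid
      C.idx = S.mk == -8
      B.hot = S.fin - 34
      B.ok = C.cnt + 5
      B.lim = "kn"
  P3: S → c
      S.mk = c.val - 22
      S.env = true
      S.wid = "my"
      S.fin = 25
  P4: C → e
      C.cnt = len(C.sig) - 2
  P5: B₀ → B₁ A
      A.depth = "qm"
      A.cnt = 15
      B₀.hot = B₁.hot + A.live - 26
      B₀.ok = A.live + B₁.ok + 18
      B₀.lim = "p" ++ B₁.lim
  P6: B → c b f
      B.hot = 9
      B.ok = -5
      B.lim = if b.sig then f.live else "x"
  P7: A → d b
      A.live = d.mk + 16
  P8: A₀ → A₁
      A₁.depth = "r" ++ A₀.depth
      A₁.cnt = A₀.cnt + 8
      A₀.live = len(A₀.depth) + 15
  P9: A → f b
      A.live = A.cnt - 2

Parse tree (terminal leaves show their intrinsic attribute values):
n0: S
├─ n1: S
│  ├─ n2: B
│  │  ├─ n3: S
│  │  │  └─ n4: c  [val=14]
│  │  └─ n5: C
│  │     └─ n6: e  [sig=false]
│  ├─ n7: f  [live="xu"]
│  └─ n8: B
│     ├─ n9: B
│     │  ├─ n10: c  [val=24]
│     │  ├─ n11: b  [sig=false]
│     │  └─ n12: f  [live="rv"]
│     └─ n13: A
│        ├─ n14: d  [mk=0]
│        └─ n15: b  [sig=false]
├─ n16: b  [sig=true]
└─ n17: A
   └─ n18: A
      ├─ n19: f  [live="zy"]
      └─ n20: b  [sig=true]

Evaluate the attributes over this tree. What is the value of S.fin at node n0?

1. n4.val = 14  [terminal]
2. n3.mk = -8  [c.val - 22]
3. n3.env = true  [true]
4. n3.wid = "my"  ["my"]
5. n3.fin = 25  [25]
6. n5.sig = "kmy"  ["k" ++ S.wid]
7. n5.idx = true  [S.mk == -8]
8. n6.sig = false  [terminal]
9. n5.cnt = 1  [len(C.sig) - 2]
10. n2.hot = -9  [S.fin - 34]
11. n2.ok = 6  [C.cnt + 5]
12. n2.lim = "kn"  ["kn"]
13. n7.live = "xu"  [terminal]
14. n10.val = 24  [terminal]
15. n11.sig = false  [terminal]
16. n12.live = "rv"  [terminal]
17. n9.hot = 9  [9]
18. n9.ok = -5  [-5]
19. n9.lim = "x"  [if b.sig then f.live else "x"]
20. n13.depth = "qm"  ["qm"]
21. n13.cnt = 15  [15]
22. n14.mk = 0  [terminal]
23. n15.sig = false  [terminal]
24. n13.live = 16  [d.mk + 16]
25. n8.hot = -1  [B₁.hot + A.live - 26]
26. n8.ok = 29  [A.live + B₁.ok + 18]
27. n8.lim = "px"  ["p" ++ B₁.lim]
28. n1.mk = 20  [B₁.ok - 9]
29. n1.env = false  [false]
30. n1.wid = "vpx"  ["v" ++ B₁.lim]
31. n1.fin = 30  [30]
32. n16.sig = true  [terminal]
33. n17.depth = "vpx"  [if b.sig then S₁.wid else "u"]
34. n17.cnt = 17  [S₁.mk + S₁.fin - 33]
35. n18.depth = "rvpx"  ["r" ++ A₀.depth]
36. n18.cnt = 25  [A₀.cnt + 8]
37. n19.live = "zy"  [terminal]
38. n20.sig = true  [terminal]
39. n18.live = 23  [A.cnt - 2]
40. n17.live = 18  [len(A₀.depth) + 15]
41. n0.mk = -1  [A.live - 19]
42. n0.env = true  [b.sig or S₁.env]
43. n0.wid = "uw"  ["uw"]
44. n0.fin = -7  [A.live - 25]

-7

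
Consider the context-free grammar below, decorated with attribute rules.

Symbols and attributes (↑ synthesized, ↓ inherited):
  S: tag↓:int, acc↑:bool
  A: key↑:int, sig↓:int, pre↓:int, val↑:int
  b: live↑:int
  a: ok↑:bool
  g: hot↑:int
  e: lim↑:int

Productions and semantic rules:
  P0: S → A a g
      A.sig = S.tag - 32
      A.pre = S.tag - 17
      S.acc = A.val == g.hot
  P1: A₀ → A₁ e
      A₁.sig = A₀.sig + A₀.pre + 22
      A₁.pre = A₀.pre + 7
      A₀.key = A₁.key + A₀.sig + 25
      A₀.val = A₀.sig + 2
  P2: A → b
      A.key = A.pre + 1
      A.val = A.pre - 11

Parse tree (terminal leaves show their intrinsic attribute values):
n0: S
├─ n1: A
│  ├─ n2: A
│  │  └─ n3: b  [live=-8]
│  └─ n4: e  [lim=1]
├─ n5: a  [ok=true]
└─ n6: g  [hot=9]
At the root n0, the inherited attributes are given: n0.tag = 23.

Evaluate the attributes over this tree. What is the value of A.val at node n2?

1. n0.tag = 23  [given at root]
2. n1.sig = -9  [S.tag - 32]
3. n1.pre = 6  [S.tag - 17]
4. n2.sig = 19  [A₀.sig + A₀.pre + 22]
5. n2.pre = 13  [A₀.pre + 7]
6. n3.live = -8  [terminal]
7. n2.key = 14  [A.pre + 1]
8. n2.val = 2  [A.pre - 11]
9. n4.lim = 1  [terminal]
10. n1.key = 30  [A₁.key + A₀.sig + 25]
11. n1.val = -7  [A₀.sig + 2]
12. n5.ok = true  [terminal]
13. n6.hot = 9  [terminal]
14. n0.acc = false  [A.val == g.hot]

2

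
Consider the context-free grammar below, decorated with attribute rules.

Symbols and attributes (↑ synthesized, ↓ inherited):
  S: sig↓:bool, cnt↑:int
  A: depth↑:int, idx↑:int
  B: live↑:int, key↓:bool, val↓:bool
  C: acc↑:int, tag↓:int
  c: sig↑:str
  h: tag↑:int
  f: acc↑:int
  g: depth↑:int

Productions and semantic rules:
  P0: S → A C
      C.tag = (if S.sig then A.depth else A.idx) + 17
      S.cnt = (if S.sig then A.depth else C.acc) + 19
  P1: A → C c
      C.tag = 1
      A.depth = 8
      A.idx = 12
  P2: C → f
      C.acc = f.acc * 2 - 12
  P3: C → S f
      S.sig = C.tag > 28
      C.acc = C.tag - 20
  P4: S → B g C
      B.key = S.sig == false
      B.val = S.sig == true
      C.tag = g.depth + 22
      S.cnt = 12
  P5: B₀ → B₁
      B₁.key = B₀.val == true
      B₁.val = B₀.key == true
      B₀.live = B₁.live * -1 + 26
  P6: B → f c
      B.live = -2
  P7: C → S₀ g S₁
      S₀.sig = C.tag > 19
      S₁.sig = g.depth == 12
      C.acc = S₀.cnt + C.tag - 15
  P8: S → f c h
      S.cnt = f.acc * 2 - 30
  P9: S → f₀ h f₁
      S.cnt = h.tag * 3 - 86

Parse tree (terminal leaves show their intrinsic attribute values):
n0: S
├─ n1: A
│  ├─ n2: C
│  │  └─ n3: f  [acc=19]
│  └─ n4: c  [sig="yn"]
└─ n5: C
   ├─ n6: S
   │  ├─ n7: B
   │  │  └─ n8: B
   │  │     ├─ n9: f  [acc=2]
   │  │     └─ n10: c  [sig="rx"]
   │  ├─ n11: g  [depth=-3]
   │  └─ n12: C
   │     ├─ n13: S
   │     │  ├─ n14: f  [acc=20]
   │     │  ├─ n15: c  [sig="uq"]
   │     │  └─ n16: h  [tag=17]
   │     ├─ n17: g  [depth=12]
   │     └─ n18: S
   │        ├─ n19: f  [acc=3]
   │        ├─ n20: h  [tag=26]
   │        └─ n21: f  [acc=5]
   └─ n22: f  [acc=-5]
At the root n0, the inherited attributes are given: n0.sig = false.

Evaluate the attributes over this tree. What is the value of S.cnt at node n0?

28

1. n0.sig = false  [given at root]
2. n2.tag = 1  [1]
3. n3.acc = 19  [terminal]
4. n2.acc = 26  [f.acc * 2 - 12]
5. n4.sig = "yn"  [terminal]
6. n1.depth = 8  [8]
7. n1.idx = 12  [12]
8. n5.tag = 29  [(if S.sig then A.depth else A.idx) + 17]
9. n6.sig = true  [C.tag > 28]
10. n7.key = false  [S.sig == false]
11. n7.val = true  [S.sig == true]
12. n8.key = true  [B₀.val == true]
13. n8.val = false  [B₀.key == true]
14. n9.acc = 2  [terminal]
15. n10.sig = "rx"  [terminal]
16. n8.live = -2  [-2]
17. n7.live = 28  [B₁.live * -1 + 26]
18. n11.depth = -3  [terminal]
19. n12.tag = 19  [g.depth + 22]
20. n13.sig = false  [C.tag > 19]
21. n14.acc = 20  [terminal]
22. n15.sig = "uq"  [terminal]
23. n16.tag = 17  [terminal]
24. n13.cnt = 10  [f.acc * 2 - 30]
25. n17.depth = 12  [terminal]
26. n18.sig = true  [g.depth == 12]
27. n19.acc = 3  [terminal]
28. n20.tag = 26  [terminal]
29. n21.acc = 5  [terminal]
30. n18.cnt = -8  [h.tag * 3 - 86]
31. n12.acc = 14  [S₀.cnt + C.tag - 15]
32. n6.cnt = 12  [12]
33. n22.acc = -5  [terminal]
34. n5.acc = 9  [C.tag - 20]
35. n0.cnt = 28  [(if S.sig then A.depth else C.acc) + 19]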